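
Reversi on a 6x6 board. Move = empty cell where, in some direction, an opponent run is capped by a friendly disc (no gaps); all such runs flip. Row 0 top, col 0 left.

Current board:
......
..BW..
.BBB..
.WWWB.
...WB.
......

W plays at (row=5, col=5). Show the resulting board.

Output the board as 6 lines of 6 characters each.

Answer: ......
..BW..
.BBB..
.WWWB.
...WW.
.....W

Derivation:
Place W at (5,5); scan 8 dirs for brackets.
Dir NW: opp run (4,4) capped by W -> flip
Dir N: first cell '.' (not opp) -> no flip
Dir NE: edge -> no flip
Dir W: first cell '.' (not opp) -> no flip
Dir E: edge -> no flip
Dir SW: edge -> no flip
Dir S: edge -> no flip
Dir SE: edge -> no flip
All flips: (4,4)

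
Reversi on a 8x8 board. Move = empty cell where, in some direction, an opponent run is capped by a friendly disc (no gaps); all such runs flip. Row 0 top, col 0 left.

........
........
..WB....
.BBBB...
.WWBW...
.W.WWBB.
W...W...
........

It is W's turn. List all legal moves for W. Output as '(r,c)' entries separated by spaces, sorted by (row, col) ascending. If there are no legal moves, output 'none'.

Answer: (1,3) (1,4) (2,0) (2,1) (2,4) (4,0) (4,6) (5,7) (6,6)

Derivation:
(1,2): no bracket -> illegal
(1,3): flips 3 -> legal
(1,4): flips 2 -> legal
(2,0): flips 1 -> legal
(2,1): flips 3 -> legal
(2,4): flips 3 -> legal
(2,5): no bracket -> illegal
(3,0): no bracket -> illegal
(3,5): no bracket -> illegal
(4,0): flips 1 -> legal
(4,5): no bracket -> illegal
(4,6): flips 1 -> legal
(4,7): no bracket -> illegal
(5,2): no bracket -> illegal
(5,7): flips 2 -> legal
(6,5): no bracket -> illegal
(6,6): flips 1 -> legal
(6,7): no bracket -> illegal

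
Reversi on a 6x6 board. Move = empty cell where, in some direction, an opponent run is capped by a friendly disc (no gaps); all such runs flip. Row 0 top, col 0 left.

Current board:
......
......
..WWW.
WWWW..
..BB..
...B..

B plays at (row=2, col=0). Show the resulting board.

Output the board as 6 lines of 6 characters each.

Answer: ......
......
B.WWW.
WBWW..
..BB..
...B..

Derivation:
Place B at (2,0); scan 8 dirs for brackets.
Dir NW: edge -> no flip
Dir N: first cell '.' (not opp) -> no flip
Dir NE: first cell '.' (not opp) -> no flip
Dir W: edge -> no flip
Dir E: first cell '.' (not opp) -> no flip
Dir SW: edge -> no flip
Dir S: opp run (3,0), next='.' -> no flip
Dir SE: opp run (3,1) capped by B -> flip
All flips: (3,1)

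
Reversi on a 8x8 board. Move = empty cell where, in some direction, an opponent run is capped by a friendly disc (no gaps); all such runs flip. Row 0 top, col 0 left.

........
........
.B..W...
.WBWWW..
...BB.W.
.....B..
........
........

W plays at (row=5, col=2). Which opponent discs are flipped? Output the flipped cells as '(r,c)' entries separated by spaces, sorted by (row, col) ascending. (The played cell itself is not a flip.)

Answer: (4,3)

Derivation:
Dir NW: first cell '.' (not opp) -> no flip
Dir N: first cell '.' (not opp) -> no flip
Dir NE: opp run (4,3) capped by W -> flip
Dir W: first cell '.' (not opp) -> no flip
Dir E: first cell '.' (not opp) -> no flip
Dir SW: first cell '.' (not opp) -> no flip
Dir S: first cell '.' (not opp) -> no flip
Dir SE: first cell '.' (not opp) -> no flip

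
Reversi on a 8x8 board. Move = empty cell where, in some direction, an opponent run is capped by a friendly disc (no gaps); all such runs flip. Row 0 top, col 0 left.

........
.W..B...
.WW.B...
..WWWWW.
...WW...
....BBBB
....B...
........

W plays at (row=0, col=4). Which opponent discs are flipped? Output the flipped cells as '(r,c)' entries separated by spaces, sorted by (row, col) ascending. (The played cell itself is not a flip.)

Answer: (1,4) (2,4)

Derivation:
Dir NW: edge -> no flip
Dir N: edge -> no flip
Dir NE: edge -> no flip
Dir W: first cell '.' (not opp) -> no flip
Dir E: first cell '.' (not opp) -> no flip
Dir SW: first cell '.' (not opp) -> no flip
Dir S: opp run (1,4) (2,4) capped by W -> flip
Dir SE: first cell '.' (not opp) -> no flip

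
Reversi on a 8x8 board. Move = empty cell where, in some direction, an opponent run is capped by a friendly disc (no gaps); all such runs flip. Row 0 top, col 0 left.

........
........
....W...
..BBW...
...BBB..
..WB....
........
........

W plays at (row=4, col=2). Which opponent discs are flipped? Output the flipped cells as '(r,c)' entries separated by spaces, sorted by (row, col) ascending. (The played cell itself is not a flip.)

Dir NW: first cell '.' (not opp) -> no flip
Dir N: opp run (3,2), next='.' -> no flip
Dir NE: opp run (3,3) capped by W -> flip
Dir W: first cell '.' (not opp) -> no flip
Dir E: opp run (4,3) (4,4) (4,5), next='.' -> no flip
Dir SW: first cell '.' (not opp) -> no flip
Dir S: first cell 'W' (not opp) -> no flip
Dir SE: opp run (5,3), next='.' -> no flip

Answer: (3,3)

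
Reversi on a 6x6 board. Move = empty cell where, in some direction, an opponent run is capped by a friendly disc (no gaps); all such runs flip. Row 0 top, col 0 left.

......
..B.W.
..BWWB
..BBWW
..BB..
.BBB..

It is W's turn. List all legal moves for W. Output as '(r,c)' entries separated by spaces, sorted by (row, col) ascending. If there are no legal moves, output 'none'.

(0,1): flips 1 -> legal
(0,2): no bracket -> illegal
(0,3): no bracket -> illegal
(1,1): no bracket -> illegal
(1,3): no bracket -> illegal
(1,5): flips 1 -> legal
(2,1): flips 1 -> legal
(3,1): flips 2 -> legal
(4,0): no bracket -> illegal
(4,1): flips 1 -> legal
(4,4): no bracket -> illegal
(5,0): no bracket -> illegal
(5,4): no bracket -> illegal

Answer: (0,1) (1,5) (2,1) (3,1) (4,1)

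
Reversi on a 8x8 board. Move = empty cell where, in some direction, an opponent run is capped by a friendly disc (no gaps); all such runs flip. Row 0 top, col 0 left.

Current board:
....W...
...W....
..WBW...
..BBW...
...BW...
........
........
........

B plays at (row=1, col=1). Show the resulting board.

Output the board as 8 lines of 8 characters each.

Place B at (1,1); scan 8 dirs for brackets.
Dir NW: first cell '.' (not opp) -> no flip
Dir N: first cell '.' (not opp) -> no flip
Dir NE: first cell '.' (not opp) -> no flip
Dir W: first cell '.' (not opp) -> no flip
Dir E: first cell '.' (not opp) -> no flip
Dir SW: first cell '.' (not opp) -> no flip
Dir S: first cell '.' (not opp) -> no flip
Dir SE: opp run (2,2) capped by B -> flip
All flips: (2,2)

Answer: ....W...
.B.W....
..BBW...
..BBW...
...BW...
........
........
........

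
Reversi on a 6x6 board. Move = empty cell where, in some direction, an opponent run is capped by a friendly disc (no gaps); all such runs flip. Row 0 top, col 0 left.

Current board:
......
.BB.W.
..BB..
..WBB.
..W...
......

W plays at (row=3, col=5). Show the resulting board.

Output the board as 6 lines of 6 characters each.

Answer: ......
.BB.W.
..BB..
..WWWW
..W...
......

Derivation:
Place W at (3,5); scan 8 dirs for brackets.
Dir NW: first cell '.' (not opp) -> no flip
Dir N: first cell '.' (not opp) -> no flip
Dir NE: edge -> no flip
Dir W: opp run (3,4) (3,3) capped by W -> flip
Dir E: edge -> no flip
Dir SW: first cell '.' (not opp) -> no flip
Dir S: first cell '.' (not opp) -> no flip
Dir SE: edge -> no flip
All flips: (3,3) (3,4)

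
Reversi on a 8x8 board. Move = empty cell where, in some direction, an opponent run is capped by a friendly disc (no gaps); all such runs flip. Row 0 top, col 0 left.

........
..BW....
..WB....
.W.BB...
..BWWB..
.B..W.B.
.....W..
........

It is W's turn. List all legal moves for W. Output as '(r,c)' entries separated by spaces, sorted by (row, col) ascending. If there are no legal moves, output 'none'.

(0,1): no bracket -> illegal
(0,2): flips 1 -> legal
(0,3): no bracket -> illegal
(1,1): flips 1 -> legal
(1,4): no bracket -> illegal
(2,1): no bracket -> illegal
(2,4): flips 2 -> legal
(2,5): flips 1 -> legal
(3,2): no bracket -> illegal
(3,5): no bracket -> illegal
(3,6): flips 1 -> legal
(4,0): no bracket -> illegal
(4,1): flips 1 -> legal
(4,6): flips 1 -> legal
(4,7): flips 1 -> legal
(5,0): no bracket -> illegal
(5,2): no bracket -> illegal
(5,3): flips 1 -> legal
(5,5): no bracket -> illegal
(5,7): no bracket -> illegal
(6,0): no bracket -> illegal
(6,1): no bracket -> illegal
(6,2): no bracket -> illegal
(6,6): no bracket -> illegal
(6,7): no bracket -> illegal

Answer: (0,2) (1,1) (2,4) (2,5) (3,6) (4,1) (4,6) (4,7) (5,3)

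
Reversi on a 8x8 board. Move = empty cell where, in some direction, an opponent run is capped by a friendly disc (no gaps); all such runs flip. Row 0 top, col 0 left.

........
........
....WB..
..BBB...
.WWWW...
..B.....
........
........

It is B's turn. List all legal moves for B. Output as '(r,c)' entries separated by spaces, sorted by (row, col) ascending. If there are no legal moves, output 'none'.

Answer: (1,4) (1,5) (2,3) (3,0) (5,0) (5,1) (5,3) (5,4) (5,5)

Derivation:
(1,3): no bracket -> illegal
(1,4): flips 1 -> legal
(1,5): flips 1 -> legal
(2,3): flips 1 -> legal
(3,0): flips 1 -> legal
(3,1): no bracket -> illegal
(3,5): no bracket -> illegal
(4,0): no bracket -> illegal
(4,5): no bracket -> illegal
(5,0): flips 1 -> legal
(5,1): flips 1 -> legal
(5,3): flips 1 -> legal
(5,4): flips 2 -> legal
(5,5): flips 1 -> legal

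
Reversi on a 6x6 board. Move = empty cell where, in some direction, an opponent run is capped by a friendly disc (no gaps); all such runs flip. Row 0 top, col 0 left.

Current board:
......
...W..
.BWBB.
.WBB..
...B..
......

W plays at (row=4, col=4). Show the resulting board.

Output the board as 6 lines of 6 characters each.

Answer: ......
...W..
.BWBB.
.WBW..
...BW.
......

Derivation:
Place W at (4,4); scan 8 dirs for brackets.
Dir NW: opp run (3,3) capped by W -> flip
Dir N: first cell '.' (not opp) -> no flip
Dir NE: first cell '.' (not opp) -> no flip
Dir W: opp run (4,3), next='.' -> no flip
Dir E: first cell '.' (not opp) -> no flip
Dir SW: first cell '.' (not opp) -> no flip
Dir S: first cell '.' (not opp) -> no flip
Dir SE: first cell '.' (not opp) -> no flip
All flips: (3,3)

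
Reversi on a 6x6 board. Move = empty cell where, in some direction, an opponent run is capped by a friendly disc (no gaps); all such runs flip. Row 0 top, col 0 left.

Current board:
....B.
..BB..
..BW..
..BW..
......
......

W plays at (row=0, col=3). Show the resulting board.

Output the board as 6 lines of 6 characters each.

Answer: ...WB.
..BW..
..BW..
..BW..
......
......

Derivation:
Place W at (0,3); scan 8 dirs for brackets.
Dir NW: edge -> no flip
Dir N: edge -> no flip
Dir NE: edge -> no flip
Dir W: first cell '.' (not opp) -> no flip
Dir E: opp run (0,4), next='.' -> no flip
Dir SW: opp run (1,2), next='.' -> no flip
Dir S: opp run (1,3) capped by W -> flip
Dir SE: first cell '.' (not opp) -> no flip
All flips: (1,3)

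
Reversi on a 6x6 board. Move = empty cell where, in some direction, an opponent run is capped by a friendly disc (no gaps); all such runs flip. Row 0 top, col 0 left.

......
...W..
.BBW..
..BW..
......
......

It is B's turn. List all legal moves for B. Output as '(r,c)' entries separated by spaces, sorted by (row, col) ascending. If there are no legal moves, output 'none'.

Answer: (0,4) (1,4) (2,4) (3,4) (4,4)

Derivation:
(0,2): no bracket -> illegal
(0,3): no bracket -> illegal
(0,4): flips 1 -> legal
(1,2): no bracket -> illegal
(1,4): flips 1 -> legal
(2,4): flips 1 -> legal
(3,4): flips 1 -> legal
(4,2): no bracket -> illegal
(4,3): no bracket -> illegal
(4,4): flips 1 -> legal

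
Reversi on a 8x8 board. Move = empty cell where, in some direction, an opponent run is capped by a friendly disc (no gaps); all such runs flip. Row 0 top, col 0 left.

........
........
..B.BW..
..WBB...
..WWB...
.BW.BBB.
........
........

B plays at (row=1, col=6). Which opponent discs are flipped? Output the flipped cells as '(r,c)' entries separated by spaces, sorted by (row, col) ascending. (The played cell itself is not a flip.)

Answer: (2,5)

Derivation:
Dir NW: first cell '.' (not opp) -> no flip
Dir N: first cell '.' (not opp) -> no flip
Dir NE: first cell '.' (not opp) -> no flip
Dir W: first cell '.' (not opp) -> no flip
Dir E: first cell '.' (not opp) -> no flip
Dir SW: opp run (2,5) capped by B -> flip
Dir S: first cell '.' (not opp) -> no flip
Dir SE: first cell '.' (not opp) -> no flip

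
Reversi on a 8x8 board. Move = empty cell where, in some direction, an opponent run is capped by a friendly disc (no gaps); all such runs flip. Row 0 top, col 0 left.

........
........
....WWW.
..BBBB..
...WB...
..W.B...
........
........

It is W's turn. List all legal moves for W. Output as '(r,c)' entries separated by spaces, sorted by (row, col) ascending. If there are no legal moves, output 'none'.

(2,1): flips 1 -> legal
(2,2): no bracket -> illegal
(2,3): flips 1 -> legal
(3,1): no bracket -> illegal
(3,6): no bracket -> illegal
(4,1): no bracket -> illegal
(4,2): flips 1 -> legal
(4,5): flips 2 -> legal
(4,6): flips 1 -> legal
(5,3): flips 2 -> legal
(5,5): no bracket -> illegal
(6,3): no bracket -> illegal
(6,4): flips 3 -> legal
(6,5): flips 1 -> legal

Answer: (2,1) (2,3) (4,2) (4,5) (4,6) (5,3) (6,4) (6,5)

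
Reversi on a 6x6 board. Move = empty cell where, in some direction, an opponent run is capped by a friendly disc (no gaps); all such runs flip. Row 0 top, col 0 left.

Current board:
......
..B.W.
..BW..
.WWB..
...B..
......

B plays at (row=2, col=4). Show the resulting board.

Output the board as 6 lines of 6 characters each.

Answer: ......
..B.W.
..BBB.
.WWB..
...B..
......

Derivation:
Place B at (2,4); scan 8 dirs for brackets.
Dir NW: first cell '.' (not opp) -> no flip
Dir N: opp run (1,4), next='.' -> no flip
Dir NE: first cell '.' (not opp) -> no flip
Dir W: opp run (2,3) capped by B -> flip
Dir E: first cell '.' (not opp) -> no flip
Dir SW: first cell 'B' (not opp) -> no flip
Dir S: first cell '.' (not opp) -> no flip
Dir SE: first cell '.' (not opp) -> no flip
All flips: (2,3)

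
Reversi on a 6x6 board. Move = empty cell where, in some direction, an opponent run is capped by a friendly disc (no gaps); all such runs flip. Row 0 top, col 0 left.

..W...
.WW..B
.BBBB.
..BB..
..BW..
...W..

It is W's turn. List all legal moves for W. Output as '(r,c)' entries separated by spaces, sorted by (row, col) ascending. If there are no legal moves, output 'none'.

(0,4): no bracket -> illegal
(0,5): no bracket -> illegal
(1,0): flips 2 -> legal
(1,3): flips 2 -> legal
(1,4): no bracket -> illegal
(2,0): no bracket -> illegal
(2,5): no bracket -> illegal
(3,0): flips 1 -> legal
(3,1): flips 2 -> legal
(3,4): flips 1 -> legal
(3,5): no bracket -> illegal
(4,1): flips 1 -> legal
(4,4): flips 2 -> legal
(5,1): no bracket -> illegal
(5,2): flips 3 -> legal

Answer: (1,0) (1,3) (3,0) (3,1) (3,4) (4,1) (4,4) (5,2)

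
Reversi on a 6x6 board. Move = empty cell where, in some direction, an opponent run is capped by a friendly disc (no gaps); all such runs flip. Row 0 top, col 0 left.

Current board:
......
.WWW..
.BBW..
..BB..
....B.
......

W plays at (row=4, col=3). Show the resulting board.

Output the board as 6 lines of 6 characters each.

Answer: ......
.WWW..
.BBW..
..BW..
...WB.
......

Derivation:
Place W at (4,3); scan 8 dirs for brackets.
Dir NW: opp run (3,2) (2,1), next='.' -> no flip
Dir N: opp run (3,3) capped by W -> flip
Dir NE: first cell '.' (not opp) -> no flip
Dir W: first cell '.' (not opp) -> no flip
Dir E: opp run (4,4), next='.' -> no flip
Dir SW: first cell '.' (not opp) -> no flip
Dir S: first cell '.' (not opp) -> no flip
Dir SE: first cell '.' (not opp) -> no flip
All flips: (3,3)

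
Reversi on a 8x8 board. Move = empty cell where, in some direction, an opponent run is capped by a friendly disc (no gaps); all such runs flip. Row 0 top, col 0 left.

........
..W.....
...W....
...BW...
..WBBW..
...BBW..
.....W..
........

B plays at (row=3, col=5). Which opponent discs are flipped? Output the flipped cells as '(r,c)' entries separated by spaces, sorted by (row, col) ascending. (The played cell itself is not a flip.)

Answer: (3,4)

Derivation:
Dir NW: first cell '.' (not opp) -> no flip
Dir N: first cell '.' (not opp) -> no flip
Dir NE: first cell '.' (not opp) -> no flip
Dir W: opp run (3,4) capped by B -> flip
Dir E: first cell '.' (not opp) -> no flip
Dir SW: first cell 'B' (not opp) -> no flip
Dir S: opp run (4,5) (5,5) (6,5), next='.' -> no flip
Dir SE: first cell '.' (not opp) -> no flip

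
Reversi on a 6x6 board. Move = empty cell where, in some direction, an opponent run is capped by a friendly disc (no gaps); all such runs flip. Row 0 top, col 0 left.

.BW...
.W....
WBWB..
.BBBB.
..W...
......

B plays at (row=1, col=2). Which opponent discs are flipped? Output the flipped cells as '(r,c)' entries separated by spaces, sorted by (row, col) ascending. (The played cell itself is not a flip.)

Dir NW: first cell 'B' (not opp) -> no flip
Dir N: opp run (0,2), next=edge -> no flip
Dir NE: first cell '.' (not opp) -> no flip
Dir W: opp run (1,1), next='.' -> no flip
Dir E: first cell '.' (not opp) -> no flip
Dir SW: first cell 'B' (not opp) -> no flip
Dir S: opp run (2,2) capped by B -> flip
Dir SE: first cell 'B' (not opp) -> no flip

Answer: (2,2)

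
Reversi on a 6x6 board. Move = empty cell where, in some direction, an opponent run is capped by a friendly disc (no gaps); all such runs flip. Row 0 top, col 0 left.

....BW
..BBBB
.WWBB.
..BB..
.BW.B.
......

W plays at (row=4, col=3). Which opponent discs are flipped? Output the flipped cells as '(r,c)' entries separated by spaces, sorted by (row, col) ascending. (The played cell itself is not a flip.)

Answer: (3,2)

Derivation:
Dir NW: opp run (3,2) capped by W -> flip
Dir N: opp run (3,3) (2,3) (1,3), next='.' -> no flip
Dir NE: first cell '.' (not opp) -> no flip
Dir W: first cell 'W' (not opp) -> no flip
Dir E: opp run (4,4), next='.' -> no flip
Dir SW: first cell '.' (not opp) -> no flip
Dir S: first cell '.' (not opp) -> no flip
Dir SE: first cell '.' (not opp) -> no flip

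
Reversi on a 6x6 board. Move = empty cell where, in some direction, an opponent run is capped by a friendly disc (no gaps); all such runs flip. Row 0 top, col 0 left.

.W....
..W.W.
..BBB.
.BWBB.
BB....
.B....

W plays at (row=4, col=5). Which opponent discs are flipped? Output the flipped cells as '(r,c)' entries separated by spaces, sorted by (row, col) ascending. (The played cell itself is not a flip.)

Answer: (2,3) (3,4)

Derivation:
Dir NW: opp run (3,4) (2,3) capped by W -> flip
Dir N: first cell '.' (not opp) -> no flip
Dir NE: edge -> no flip
Dir W: first cell '.' (not opp) -> no flip
Dir E: edge -> no flip
Dir SW: first cell '.' (not opp) -> no flip
Dir S: first cell '.' (not opp) -> no flip
Dir SE: edge -> no flip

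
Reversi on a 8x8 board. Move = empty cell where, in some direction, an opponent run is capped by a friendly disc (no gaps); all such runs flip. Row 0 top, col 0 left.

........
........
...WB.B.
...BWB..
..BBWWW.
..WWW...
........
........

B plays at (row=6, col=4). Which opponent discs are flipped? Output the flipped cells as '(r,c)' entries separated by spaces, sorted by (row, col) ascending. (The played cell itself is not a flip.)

Answer: (3,4) (4,4) (5,3) (5,4)

Derivation:
Dir NW: opp run (5,3) capped by B -> flip
Dir N: opp run (5,4) (4,4) (3,4) capped by B -> flip
Dir NE: first cell '.' (not opp) -> no flip
Dir W: first cell '.' (not opp) -> no flip
Dir E: first cell '.' (not opp) -> no flip
Dir SW: first cell '.' (not opp) -> no flip
Dir S: first cell '.' (not opp) -> no flip
Dir SE: first cell '.' (not opp) -> no flip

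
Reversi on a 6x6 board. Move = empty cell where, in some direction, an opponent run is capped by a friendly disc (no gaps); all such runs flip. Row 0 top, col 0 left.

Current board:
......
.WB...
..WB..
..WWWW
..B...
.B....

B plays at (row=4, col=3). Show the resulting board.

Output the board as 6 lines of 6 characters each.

Answer: ......
.WB...
..WB..
..WBWW
..BB..
.B....

Derivation:
Place B at (4,3); scan 8 dirs for brackets.
Dir NW: opp run (3,2), next='.' -> no flip
Dir N: opp run (3,3) capped by B -> flip
Dir NE: opp run (3,4), next='.' -> no flip
Dir W: first cell 'B' (not opp) -> no flip
Dir E: first cell '.' (not opp) -> no flip
Dir SW: first cell '.' (not opp) -> no flip
Dir S: first cell '.' (not opp) -> no flip
Dir SE: first cell '.' (not opp) -> no flip
All flips: (3,3)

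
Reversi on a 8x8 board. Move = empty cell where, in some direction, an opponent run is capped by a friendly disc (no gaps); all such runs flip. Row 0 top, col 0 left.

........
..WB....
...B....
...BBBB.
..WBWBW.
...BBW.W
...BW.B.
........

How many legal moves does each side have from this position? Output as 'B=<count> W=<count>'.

Answer: B=10 W=10

Derivation:
-- B to move --
(0,1): flips 1 -> legal
(0,2): no bracket -> illegal
(0,3): no bracket -> illegal
(1,1): flips 1 -> legal
(2,1): no bracket -> illegal
(2,2): no bracket -> illegal
(3,1): flips 1 -> legal
(3,2): no bracket -> illegal
(3,7): no bracket -> illegal
(4,1): flips 1 -> legal
(4,7): flips 1 -> legal
(5,1): flips 1 -> legal
(5,2): no bracket -> illegal
(5,6): flips 2 -> legal
(6,5): flips 2 -> legal
(6,7): no bracket -> illegal
(7,3): no bracket -> illegal
(7,4): flips 1 -> legal
(7,5): flips 1 -> legal
B mobility = 10
-- W to move --
(0,2): no bracket -> illegal
(0,3): no bracket -> illegal
(0,4): no bracket -> illegal
(1,4): flips 1 -> legal
(2,2): flips 1 -> legal
(2,4): flips 3 -> legal
(2,5): flips 2 -> legal
(2,6): flips 2 -> legal
(2,7): no bracket -> illegal
(3,2): no bracket -> illegal
(3,7): no bracket -> illegal
(4,7): no bracket -> illegal
(5,2): flips 2 -> legal
(5,6): flips 3 -> legal
(6,2): flips 2 -> legal
(6,5): no bracket -> illegal
(6,7): no bracket -> illegal
(7,2): no bracket -> illegal
(7,3): no bracket -> illegal
(7,4): no bracket -> illegal
(7,5): flips 1 -> legal
(7,6): no bracket -> illegal
(7,7): flips 1 -> legal
W mobility = 10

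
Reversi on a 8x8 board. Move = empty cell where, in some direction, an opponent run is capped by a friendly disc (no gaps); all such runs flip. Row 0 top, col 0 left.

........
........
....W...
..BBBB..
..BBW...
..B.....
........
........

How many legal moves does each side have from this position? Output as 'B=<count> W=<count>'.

Answer: B=7 W=5

Derivation:
-- B to move --
(1,3): flips 1 -> legal
(1,4): flips 1 -> legal
(1,5): flips 1 -> legal
(2,3): no bracket -> illegal
(2,5): no bracket -> illegal
(4,5): flips 1 -> legal
(5,3): flips 1 -> legal
(5,4): flips 1 -> legal
(5,5): flips 1 -> legal
B mobility = 7
-- W to move --
(2,1): no bracket -> illegal
(2,2): flips 1 -> legal
(2,3): no bracket -> illegal
(2,5): no bracket -> illegal
(2,6): flips 1 -> legal
(3,1): no bracket -> illegal
(3,6): no bracket -> illegal
(4,1): flips 2 -> legal
(4,5): no bracket -> illegal
(4,6): flips 1 -> legal
(5,1): flips 2 -> legal
(5,3): no bracket -> illegal
(5,4): no bracket -> illegal
(6,1): no bracket -> illegal
(6,2): no bracket -> illegal
(6,3): no bracket -> illegal
W mobility = 5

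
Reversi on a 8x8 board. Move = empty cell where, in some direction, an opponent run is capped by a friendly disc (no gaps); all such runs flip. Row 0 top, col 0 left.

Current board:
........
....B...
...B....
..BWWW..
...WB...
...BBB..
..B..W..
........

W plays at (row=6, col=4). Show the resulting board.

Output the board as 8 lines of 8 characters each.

Place W at (6,4); scan 8 dirs for brackets.
Dir NW: opp run (5,3), next='.' -> no flip
Dir N: opp run (5,4) (4,4) capped by W -> flip
Dir NE: opp run (5,5), next='.' -> no flip
Dir W: first cell '.' (not opp) -> no flip
Dir E: first cell 'W' (not opp) -> no flip
Dir SW: first cell '.' (not opp) -> no flip
Dir S: first cell '.' (not opp) -> no flip
Dir SE: first cell '.' (not opp) -> no flip
All flips: (4,4) (5,4)

Answer: ........
....B...
...B....
..BWWW..
...WW...
...BWB..
..B.WW..
........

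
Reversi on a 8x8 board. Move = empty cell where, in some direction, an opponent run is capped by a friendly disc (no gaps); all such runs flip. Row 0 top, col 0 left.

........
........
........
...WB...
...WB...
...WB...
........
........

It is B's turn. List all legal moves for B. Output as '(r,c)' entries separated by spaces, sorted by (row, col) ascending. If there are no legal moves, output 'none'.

(2,2): flips 1 -> legal
(2,3): no bracket -> illegal
(2,4): no bracket -> illegal
(3,2): flips 2 -> legal
(4,2): flips 1 -> legal
(5,2): flips 2 -> legal
(6,2): flips 1 -> legal
(6,3): no bracket -> illegal
(6,4): no bracket -> illegal

Answer: (2,2) (3,2) (4,2) (5,2) (6,2)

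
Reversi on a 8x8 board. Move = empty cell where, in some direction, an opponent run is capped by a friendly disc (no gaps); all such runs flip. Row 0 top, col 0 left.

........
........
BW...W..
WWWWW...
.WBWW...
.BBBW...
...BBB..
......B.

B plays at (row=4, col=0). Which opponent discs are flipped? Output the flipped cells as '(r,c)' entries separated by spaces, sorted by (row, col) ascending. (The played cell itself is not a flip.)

Answer: (3,0) (4,1)

Derivation:
Dir NW: edge -> no flip
Dir N: opp run (3,0) capped by B -> flip
Dir NE: opp run (3,1), next='.' -> no flip
Dir W: edge -> no flip
Dir E: opp run (4,1) capped by B -> flip
Dir SW: edge -> no flip
Dir S: first cell '.' (not opp) -> no flip
Dir SE: first cell 'B' (not opp) -> no flip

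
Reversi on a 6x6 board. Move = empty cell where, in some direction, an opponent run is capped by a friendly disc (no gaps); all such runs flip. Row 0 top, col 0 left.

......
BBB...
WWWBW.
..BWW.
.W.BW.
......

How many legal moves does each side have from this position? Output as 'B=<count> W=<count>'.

Answer: B=7 W=11

Derivation:
-- B to move --
(1,3): no bracket -> illegal
(1,4): no bracket -> illegal
(1,5): no bracket -> illegal
(2,5): flips 2 -> legal
(3,0): flips 2 -> legal
(3,1): flips 1 -> legal
(3,5): flips 2 -> legal
(4,0): no bracket -> illegal
(4,2): no bracket -> illegal
(4,5): flips 2 -> legal
(5,0): flips 1 -> legal
(5,1): no bracket -> illegal
(5,2): no bracket -> illegal
(5,3): no bracket -> illegal
(5,4): no bracket -> illegal
(5,5): flips 3 -> legal
B mobility = 7
-- W to move --
(0,0): flips 2 -> legal
(0,1): flips 3 -> legal
(0,2): flips 2 -> legal
(0,3): flips 1 -> legal
(1,3): flips 1 -> legal
(1,4): flips 2 -> legal
(3,1): flips 1 -> legal
(4,2): flips 2 -> legal
(5,2): flips 1 -> legal
(5,3): flips 1 -> legal
(5,4): flips 2 -> legal
W mobility = 11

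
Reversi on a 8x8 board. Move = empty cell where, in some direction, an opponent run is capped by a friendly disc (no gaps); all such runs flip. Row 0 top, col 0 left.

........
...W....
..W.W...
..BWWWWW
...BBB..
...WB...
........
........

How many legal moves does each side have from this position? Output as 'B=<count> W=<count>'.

-- B to move --
(0,2): no bracket -> illegal
(0,3): no bracket -> illegal
(0,4): no bracket -> illegal
(1,1): flips 2 -> legal
(1,2): flips 1 -> legal
(1,4): flips 2 -> legal
(1,5): no bracket -> illegal
(2,1): no bracket -> illegal
(2,3): flips 2 -> legal
(2,5): flips 2 -> legal
(2,6): flips 1 -> legal
(2,7): flips 1 -> legal
(3,1): no bracket -> illegal
(4,2): no bracket -> illegal
(4,6): no bracket -> illegal
(4,7): no bracket -> illegal
(5,2): flips 1 -> legal
(6,2): flips 1 -> legal
(6,3): flips 1 -> legal
(6,4): no bracket -> illegal
B mobility = 10
-- W to move --
(2,1): no bracket -> illegal
(2,3): no bracket -> illegal
(3,1): flips 1 -> legal
(4,1): no bracket -> illegal
(4,2): flips 1 -> legal
(4,6): no bracket -> illegal
(5,2): flips 1 -> legal
(5,5): flips 3 -> legal
(5,6): flips 1 -> legal
(6,3): flips 2 -> legal
(6,4): flips 2 -> legal
(6,5): no bracket -> illegal
W mobility = 7

Answer: B=10 W=7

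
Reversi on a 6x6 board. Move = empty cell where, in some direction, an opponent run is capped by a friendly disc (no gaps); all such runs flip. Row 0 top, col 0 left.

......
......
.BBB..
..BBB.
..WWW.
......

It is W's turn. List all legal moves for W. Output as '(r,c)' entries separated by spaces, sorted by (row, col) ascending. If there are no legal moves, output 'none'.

Answer: (1,0) (1,1) (1,2) (1,3) (2,4) (2,5)

Derivation:
(1,0): flips 2 -> legal
(1,1): flips 2 -> legal
(1,2): flips 2 -> legal
(1,3): flips 2 -> legal
(1,4): no bracket -> illegal
(2,0): no bracket -> illegal
(2,4): flips 2 -> legal
(2,5): flips 1 -> legal
(3,0): no bracket -> illegal
(3,1): no bracket -> illegal
(3,5): no bracket -> illegal
(4,1): no bracket -> illegal
(4,5): no bracket -> illegal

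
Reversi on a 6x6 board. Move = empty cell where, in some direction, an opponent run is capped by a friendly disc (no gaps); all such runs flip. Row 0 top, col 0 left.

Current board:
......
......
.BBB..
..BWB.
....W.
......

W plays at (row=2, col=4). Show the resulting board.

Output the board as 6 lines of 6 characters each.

Place W at (2,4); scan 8 dirs for brackets.
Dir NW: first cell '.' (not opp) -> no flip
Dir N: first cell '.' (not opp) -> no flip
Dir NE: first cell '.' (not opp) -> no flip
Dir W: opp run (2,3) (2,2) (2,1), next='.' -> no flip
Dir E: first cell '.' (not opp) -> no flip
Dir SW: first cell 'W' (not opp) -> no flip
Dir S: opp run (3,4) capped by W -> flip
Dir SE: first cell '.' (not opp) -> no flip
All flips: (3,4)

Answer: ......
......
.BBBW.
..BWW.
....W.
......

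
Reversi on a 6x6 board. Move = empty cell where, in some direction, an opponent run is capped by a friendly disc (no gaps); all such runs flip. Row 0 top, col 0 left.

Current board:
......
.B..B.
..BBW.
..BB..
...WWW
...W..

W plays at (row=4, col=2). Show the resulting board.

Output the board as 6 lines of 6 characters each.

Place W at (4,2); scan 8 dirs for brackets.
Dir NW: first cell '.' (not opp) -> no flip
Dir N: opp run (3,2) (2,2), next='.' -> no flip
Dir NE: opp run (3,3) capped by W -> flip
Dir W: first cell '.' (not opp) -> no flip
Dir E: first cell 'W' (not opp) -> no flip
Dir SW: first cell '.' (not opp) -> no flip
Dir S: first cell '.' (not opp) -> no flip
Dir SE: first cell 'W' (not opp) -> no flip
All flips: (3,3)

Answer: ......
.B..B.
..BBW.
..BW..
..WWWW
...W..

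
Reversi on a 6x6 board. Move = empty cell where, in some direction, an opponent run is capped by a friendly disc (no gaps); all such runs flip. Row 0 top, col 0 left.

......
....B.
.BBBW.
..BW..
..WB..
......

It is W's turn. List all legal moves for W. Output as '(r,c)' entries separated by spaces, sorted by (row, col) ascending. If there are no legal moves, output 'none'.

Answer: (0,4) (1,1) (1,2) (1,3) (2,0) (3,1) (4,4) (5,3)

Derivation:
(0,3): no bracket -> illegal
(0,4): flips 1 -> legal
(0,5): no bracket -> illegal
(1,0): no bracket -> illegal
(1,1): flips 1 -> legal
(1,2): flips 2 -> legal
(1,3): flips 1 -> legal
(1,5): no bracket -> illegal
(2,0): flips 3 -> legal
(2,5): no bracket -> illegal
(3,0): no bracket -> illegal
(3,1): flips 1 -> legal
(3,4): no bracket -> illegal
(4,1): no bracket -> illegal
(4,4): flips 1 -> legal
(5,2): no bracket -> illegal
(5,3): flips 1 -> legal
(5,4): no bracket -> illegal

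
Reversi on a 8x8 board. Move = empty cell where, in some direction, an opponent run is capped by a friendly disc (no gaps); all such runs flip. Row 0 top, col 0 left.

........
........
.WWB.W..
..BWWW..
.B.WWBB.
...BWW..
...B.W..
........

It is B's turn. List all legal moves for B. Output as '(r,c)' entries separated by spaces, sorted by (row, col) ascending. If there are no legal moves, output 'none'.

(1,0): flips 1 -> legal
(1,1): no bracket -> illegal
(1,2): flips 1 -> legal
(1,3): no bracket -> illegal
(1,4): no bracket -> illegal
(1,5): flips 2 -> legal
(1,6): no bracket -> illegal
(2,0): flips 2 -> legal
(2,4): flips 1 -> legal
(2,6): flips 2 -> legal
(3,0): no bracket -> illegal
(3,1): no bracket -> illegal
(3,6): flips 3 -> legal
(4,2): flips 2 -> legal
(5,2): no bracket -> illegal
(5,6): flips 2 -> legal
(6,4): flips 1 -> legal
(6,6): no bracket -> illegal
(7,4): no bracket -> illegal
(7,5): flips 2 -> legal
(7,6): flips 3 -> legal

Answer: (1,0) (1,2) (1,5) (2,0) (2,4) (2,6) (3,6) (4,2) (5,6) (6,4) (7,5) (7,6)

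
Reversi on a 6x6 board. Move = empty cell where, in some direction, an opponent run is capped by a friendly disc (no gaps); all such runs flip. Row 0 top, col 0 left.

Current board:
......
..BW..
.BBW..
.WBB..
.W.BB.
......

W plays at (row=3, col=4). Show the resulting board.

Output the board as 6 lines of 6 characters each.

Place W at (3,4); scan 8 dirs for brackets.
Dir NW: first cell 'W' (not opp) -> no flip
Dir N: first cell '.' (not opp) -> no flip
Dir NE: first cell '.' (not opp) -> no flip
Dir W: opp run (3,3) (3,2) capped by W -> flip
Dir E: first cell '.' (not opp) -> no flip
Dir SW: opp run (4,3), next='.' -> no flip
Dir S: opp run (4,4), next='.' -> no flip
Dir SE: first cell '.' (not opp) -> no flip
All flips: (3,2) (3,3)

Answer: ......
..BW..
.BBW..
.WWWW.
.W.BB.
......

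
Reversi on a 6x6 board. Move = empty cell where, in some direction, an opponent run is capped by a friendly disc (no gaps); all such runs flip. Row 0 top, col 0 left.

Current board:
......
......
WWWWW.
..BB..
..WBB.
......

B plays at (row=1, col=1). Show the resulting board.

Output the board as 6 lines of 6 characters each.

Place B at (1,1); scan 8 dirs for brackets.
Dir NW: first cell '.' (not opp) -> no flip
Dir N: first cell '.' (not opp) -> no flip
Dir NE: first cell '.' (not opp) -> no flip
Dir W: first cell '.' (not opp) -> no flip
Dir E: first cell '.' (not opp) -> no flip
Dir SW: opp run (2,0), next=edge -> no flip
Dir S: opp run (2,1), next='.' -> no flip
Dir SE: opp run (2,2) capped by B -> flip
All flips: (2,2)

Answer: ......
.B....
WWBWW.
..BB..
..WBB.
......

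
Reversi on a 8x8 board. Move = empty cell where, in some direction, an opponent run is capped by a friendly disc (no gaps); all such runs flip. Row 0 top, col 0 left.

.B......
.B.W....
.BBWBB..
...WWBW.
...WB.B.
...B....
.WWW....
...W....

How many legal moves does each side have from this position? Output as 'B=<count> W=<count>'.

-- B to move --
(0,2): flips 1 -> legal
(0,3): flips 4 -> legal
(0,4): flips 1 -> legal
(1,2): no bracket -> illegal
(1,4): no bracket -> illegal
(2,6): flips 1 -> legal
(2,7): no bracket -> illegal
(3,2): flips 2 -> legal
(3,7): flips 1 -> legal
(4,2): flips 2 -> legal
(4,5): no bracket -> illegal
(4,7): flips 1 -> legal
(5,0): no bracket -> illegal
(5,1): no bracket -> illegal
(5,2): flips 2 -> legal
(5,4): no bracket -> illegal
(6,0): no bracket -> illegal
(6,4): no bracket -> illegal
(7,0): no bracket -> illegal
(7,1): flips 1 -> legal
(7,2): no bracket -> illegal
(7,4): no bracket -> illegal
B mobility = 10
-- W to move --
(0,0): flips 2 -> legal
(0,2): no bracket -> illegal
(1,0): no bracket -> illegal
(1,2): no bracket -> illegal
(1,4): flips 2 -> legal
(1,5): flips 1 -> legal
(1,6): flips 1 -> legal
(2,0): flips 2 -> legal
(2,6): flips 5 -> legal
(3,0): no bracket -> illegal
(3,1): flips 1 -> legal
(3,2): no bracket -> illegal
(3,7): no bracket -> illegal
(4,2): no bracket -> illegal
(4,5): flips 1 -> legal
(4,7): no bracket -> illegal
(5,2): no bracket -> illegal
(5,4): flips 1 -> legal
(5,5): flips 1 -> legal
(5,6): flips 1 -> legal
(5,7): flips 3 -> legal
(6,4): no bracket -> illegal
W mobility = 12

Answer: B=10 W=12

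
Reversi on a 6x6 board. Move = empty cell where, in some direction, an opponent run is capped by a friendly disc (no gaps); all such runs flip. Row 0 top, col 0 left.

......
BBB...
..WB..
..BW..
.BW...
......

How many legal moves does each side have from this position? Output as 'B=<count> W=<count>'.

Answer: B=5 W=6

Derivation:
-- B to move --
(1,3): no bracket -> illegal
(2,1): flips 1 -> legal
(2,4): no bracket -> illegal
(3,1): no bracket -> illegal
(3,4): flips 1 -> legal
(4,3): flips 2 -> legal
(4,4): flips 2 -> legal
(5,1): no bracket -> illegal
(5,2): flips 1 -> legal
(5,3): no bracket -> illegal
B mobility = 5
-- W to move --
(0,0): flips 1 -> legal
(0,1): no bracket -> illegal
(0,2): flips 1 -> legal
(0,3): no bracket -> illegal
(1,3): flips 1 -> legal
(1,4): no bracket -> illegal
(2,0): no bracket -> illegal
(2,1): no bracket -> illegal
(2,4): flips 1 -> legal
(3,0): no bracket -> illegal
(3,1): flips 1 -> legal
(3,4): no bracket -> illegal
(4,0): flips 1 -> legal
(4,3): no bracket -> illegal
(5,0): no bracket -> illegal
(5,1): no bracket -> illegal
(5,2): no bracket -> illegal
W mobility = 6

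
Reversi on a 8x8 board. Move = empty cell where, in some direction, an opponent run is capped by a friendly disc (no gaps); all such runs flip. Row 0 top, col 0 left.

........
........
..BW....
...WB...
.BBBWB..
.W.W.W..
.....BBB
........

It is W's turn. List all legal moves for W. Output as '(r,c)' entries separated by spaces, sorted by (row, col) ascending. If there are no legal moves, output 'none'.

Answer: (1,1) (2,1) (2,4) (3,1) (3,5) (4,0) (4,6) (5,6) (7,5) (7,7)

Derivation:
(1,1): flips 1 -> legal
(1,2): no bracket -> illegal
(1,3): no bracket -> illegal
(2,1): flips 1 -> legal
(2,4): flips 1 -> legal
(2,5): no bracket -> illegal
(3,0): no bracket -> illegal
(3,1): flips 2 -> legal
(3,2): no bracket -> illegal
(3,5): flips 2 -> legal
(3,6): no bracket -> illegal
(4,0): flips 3 -> legal
(4,6): flips 1 -> legal
(5,0): no bracket -> illegal
(5,2): no bracket -> illegal
(5,4): no bracket -> illegal
(5,6): flips 2 -> legal
(5,7): no bracket -> illegal
(6,4): no bracket -> illegal
(7,4): no bracket -> illegal
(7,5): flips 1 -> legal
(7,6): no bracket -> illegal
(7,7): flips 1 -> legal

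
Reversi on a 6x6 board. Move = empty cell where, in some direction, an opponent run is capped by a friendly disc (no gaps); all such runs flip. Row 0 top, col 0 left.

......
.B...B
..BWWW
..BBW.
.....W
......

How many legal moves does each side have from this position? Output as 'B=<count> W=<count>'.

-- B to move --
(1,2): no bracket -> illegal
(1,3): flips 1 -> legal
(1,4): flips 1 -> legal
(3,5): flips 2 -> legal
(4,3): no bracket -> illegal
(4,4): no bracket -> illegal
(5,4): no bracket -> illegal
(5,5): no bracket -> illegal
B mobility = 3
-- W to move --
(0,0): no bracket -> illegal
(0,1): no bracket -> illegal
(0,2): no bracket -> illegal
(0,4): no bracket -> illegal
(0,5): flips 1 -> legal
(1,0): no bracket -> illegal
(1,2): no bracket -> illegal
(1,3): no bracket -> illegal
(1,4): no bracket -> illegal
(2,0): no bracket -> illegal
(2,1): flips 1 -> legal
(3,1): flips 2 -> legal
(4,1): flips 1 -> legal
(4,2): flips 1 -> legal
(4,3): flips 1 -> legal
(4,4): no bracket -> illegal
W mobility = 6

Answer: B=3 W=6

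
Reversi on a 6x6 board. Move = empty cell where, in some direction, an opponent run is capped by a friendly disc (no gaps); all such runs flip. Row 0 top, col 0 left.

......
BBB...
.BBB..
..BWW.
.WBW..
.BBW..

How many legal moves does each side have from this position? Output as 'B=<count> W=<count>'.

Answer: B=10 W=6

Derivation:
-- B to move --
(2,4): flips 1 -> legal
(2,5): flips 2 -> legal
(3,0): flips 1 -> legal
(3,1): flips 1 -> legal
(3,5): flips 2 -> legal
(4,0): flips 1 -> legal
(4,4): flips 2 -> legal
(4,5): flips 1 -> legal
(5,0): flips 1 -> legal
(5,4): flips 2 -> legal
B mobility = 10
-- W to move --
(0,0): flips 2 -> legal
(0,1): flips 2 -> legal
(0,2): no bracket -> illegal
(0,3): no bracket -> illegal
(1,3): flips 1 -> legal
(1,4): flips 2 -> legal
(2,0): no bracket -> illegal
(2,4): no bracket -> illegal
(3,0): no bracket -> illegal
(3,1): flips 2 -> legal
(4,0): no bracket -> illegal
(5,0): flips 2 -> legal
W mobility = 6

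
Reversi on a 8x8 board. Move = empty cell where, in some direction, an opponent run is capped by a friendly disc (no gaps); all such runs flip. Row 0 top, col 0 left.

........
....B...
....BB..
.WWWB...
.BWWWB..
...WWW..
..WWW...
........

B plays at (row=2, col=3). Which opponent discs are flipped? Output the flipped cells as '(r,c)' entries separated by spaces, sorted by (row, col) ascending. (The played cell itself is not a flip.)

Dir NW: first cell '.' (not opp) -> no flip
Dir N: first cell '.' (not opp) -> no flip
Dir NE: first cell 'B' (not opp) -> no flip
Dir W: first cell '.' (not opp) -> no flip
Dir E: first cell 'B' (not opp) -> no flip
Dir SW: opp run (3,2) capped by B -> flip
Dir S: opp run (3,3) (4,3) (5,3) (6,3), next='.' -> no flip
Dir SE: first cell 'B' (not opp) -> no flip

Answer: (3,2)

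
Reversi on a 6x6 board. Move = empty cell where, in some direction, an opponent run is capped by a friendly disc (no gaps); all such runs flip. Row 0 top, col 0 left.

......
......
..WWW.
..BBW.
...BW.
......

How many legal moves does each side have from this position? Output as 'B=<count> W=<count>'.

-- B to move --
(1,1): flips 1 -> legal
(1,2): flips 1 -> legal
(1,3): flips 1 -> legal
(1,4): flips 1 -> legal
(1,5): flips 1 -> legal
(2,1): no bracket -> illegal
(2,5): flips 1 -> legal
(3,1): no bracket -> illegal
(3,5): flips 1 -> legal
(4,5): flips 1 -> legal
(5,3): no bracket -> illegal
(5,4): no bracket -> illegal
(5,5): flips 1 -> legal
B mobility = 9
-- W to move --
(2,1): no bracket -> illegal
(3,1): flips 2 -> legal
(4,1): flips 1 -> legal
(4,2): flips 3 -> legal
(5,2): flips 1 -> legal
(5,3): flips 2 -> legal
(5,4): no bracket -> illegal
W mobility = 5

Answer: B=9 W=5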